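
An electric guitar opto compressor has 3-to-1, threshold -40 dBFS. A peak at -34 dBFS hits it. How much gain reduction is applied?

4 dB

The signal is 6 dB above threshold.
At 3:1, output sits 6/3 = 2 dB above threshold.
So the signal is attenuated by 6 − 2 = 4 dB.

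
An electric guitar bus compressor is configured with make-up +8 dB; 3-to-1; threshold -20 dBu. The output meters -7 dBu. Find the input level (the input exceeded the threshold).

-5 dBu

Before make-up, the level was -7 − 8 = -15 dBu.
Post-compression overshoot = -15 − (-20) = 5 dB.
Before 3:1 compression the overshoot was 5 × 3 = 15 dB, so input = -20 + 15 = -5 dBu.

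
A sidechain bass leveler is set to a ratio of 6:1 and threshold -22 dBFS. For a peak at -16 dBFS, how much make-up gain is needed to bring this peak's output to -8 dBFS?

13 dB

Without make-up, output = threshold + overshoot/6 = -22 + 1 = -21 dBFS.
Gap to target: 13 dB.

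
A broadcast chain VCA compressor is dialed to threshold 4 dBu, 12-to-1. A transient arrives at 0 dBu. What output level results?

0 dBu

0 dBu is 4 dB below the 4 dBu threshold, so no gain reduction is applied.
Output = input = 0 dBu.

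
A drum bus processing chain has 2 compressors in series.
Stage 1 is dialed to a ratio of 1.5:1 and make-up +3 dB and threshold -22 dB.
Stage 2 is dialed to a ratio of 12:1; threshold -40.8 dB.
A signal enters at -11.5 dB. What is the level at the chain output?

Stage 1: overshoot 10.5 dB → 10.5/1.5 = 7 dB → -15 dB; +3 dB make-up → -12 dB.
Stage 2: -12 dB is 28.8 dB over -40.8 dB; at 12:1 that becomes 2.4 dB over, giving -38.4 dB.

-38.4 dB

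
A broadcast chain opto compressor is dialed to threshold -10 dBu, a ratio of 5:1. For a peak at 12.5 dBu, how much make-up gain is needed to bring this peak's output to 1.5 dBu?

Without make-up, output = threshold + overshoot/5 = -10 + 4.5 = -5.5 dBu.
Gap to target: 7 dB.

7 dB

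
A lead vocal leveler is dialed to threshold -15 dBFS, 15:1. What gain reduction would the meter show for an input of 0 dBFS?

Overshoot = 0 − (-15) = 15 dB.
After 15:1 compression the overshoot becomes 15/15 = 1 dB.
So the signal is attenuated by 15 − 1 = 14 dB.

14 dB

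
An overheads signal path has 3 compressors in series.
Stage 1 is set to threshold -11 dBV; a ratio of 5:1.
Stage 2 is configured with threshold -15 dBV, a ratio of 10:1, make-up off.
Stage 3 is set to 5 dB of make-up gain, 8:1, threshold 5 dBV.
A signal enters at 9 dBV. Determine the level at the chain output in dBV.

-9.2 dBV

Stage 1: overshoot 20 dB → 20/5 = 4 dB → -7 dBV.
Stage 2: -7 dBV is 8 dB over -15 dBV; at 10:1 that becomes 0.8 dB over, giving -14.2 dBV.
Stage 3: -14.2 dBV is at or below the 5 dBV threshold — no compression; make-up brings it to -9.2 dBV.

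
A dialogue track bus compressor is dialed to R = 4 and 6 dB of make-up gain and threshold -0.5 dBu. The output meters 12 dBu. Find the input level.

25.5 dBu

Before make-up, the level was 12 − 6 = 6 dBu.
That's 6.5 dB above the -0.5 dBu threshold.
Undo the ratio: input overshoot = 6.5 × 4 = 26 dB, giving input = 25.5 dBu.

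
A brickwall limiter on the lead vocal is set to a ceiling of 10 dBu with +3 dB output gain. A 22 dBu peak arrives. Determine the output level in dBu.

At ∞:1, everything above 10 dBu is held at the ceiling.
Output gain then adds 3 dB: 10 + 3 = 13 dBu.

13 dBu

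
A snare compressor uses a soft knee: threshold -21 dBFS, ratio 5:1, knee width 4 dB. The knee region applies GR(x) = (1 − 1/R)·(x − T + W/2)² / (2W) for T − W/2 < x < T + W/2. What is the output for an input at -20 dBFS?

x − T + W/2 = -20 − (-21) + 2 = 3.
GR = (1 − 1/5) × 3² / 8 = 0.8 × 9 / 8 = 0.9 dB.
Output = -20 − 0.9 = -20.9 dBFS.

-20.9 dBFS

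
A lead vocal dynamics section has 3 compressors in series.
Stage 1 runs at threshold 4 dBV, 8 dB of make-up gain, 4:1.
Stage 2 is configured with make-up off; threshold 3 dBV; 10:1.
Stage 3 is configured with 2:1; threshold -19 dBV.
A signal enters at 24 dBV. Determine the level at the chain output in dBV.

Stage 1: overshoot 20 dB → 20/4 = 5 dB → 9 dBV; +8 dB make-up → 17 dBV.
Stage 2: overshoot 14 dB → 14/10 = 1.4 dB → 4.4 dBV.
Stage 3: 4.4 dBV is 23.4 dB over -19 dBV; at 2:1 that becomes 11.7 dB over, giving -7.3 dBV.

-7.3 dBV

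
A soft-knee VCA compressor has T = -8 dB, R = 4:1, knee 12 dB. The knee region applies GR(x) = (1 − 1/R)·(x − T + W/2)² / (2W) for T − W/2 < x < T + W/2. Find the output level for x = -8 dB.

x − T + W/2 = -8 − (-8) + 6 = 6.
GR = (1 − 1/4) × 6² / 24 = 0.75 × 36 / 24 = 1.125 dB.
Output = -8 − 1.125 = -9.125 dB.

-9.125 dB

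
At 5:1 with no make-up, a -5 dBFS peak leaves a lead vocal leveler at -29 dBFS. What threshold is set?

-35 dBFS

Let T be the threshold. Output overshoot = (input overshoot)/R, so -29 − T = (-5 − T)/5.
5·(-29 − T) = -5 − T → 4·T = -145 − (-5) = -140.
T = -140/4 = -35 dBFS.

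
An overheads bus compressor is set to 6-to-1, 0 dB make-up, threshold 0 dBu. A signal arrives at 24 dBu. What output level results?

4 dBu

The input is 24 dB above the 0 dBu threshold.
6:1 compression reduces that to 24/6 = 4 dB over.
That puts the output at 4 dBu.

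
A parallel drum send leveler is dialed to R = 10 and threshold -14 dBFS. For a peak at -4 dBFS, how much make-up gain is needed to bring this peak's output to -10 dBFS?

3 dB

The peak compresses to -14 + 10/10 = -13 dBFS.
To reach -10 dBFS requires -10 − (-13) = 3 dB of make-up.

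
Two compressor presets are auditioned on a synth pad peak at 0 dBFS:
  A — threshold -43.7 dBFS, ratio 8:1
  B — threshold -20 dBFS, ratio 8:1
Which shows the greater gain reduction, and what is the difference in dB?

A, by 20.7375 dB

A: GR = 43.7 − 43.7/8 = 38.2375 dB.
B: GR = 20 − 20/8 = 17.5 dB.
Difference: 20.7375 dB in favour of A.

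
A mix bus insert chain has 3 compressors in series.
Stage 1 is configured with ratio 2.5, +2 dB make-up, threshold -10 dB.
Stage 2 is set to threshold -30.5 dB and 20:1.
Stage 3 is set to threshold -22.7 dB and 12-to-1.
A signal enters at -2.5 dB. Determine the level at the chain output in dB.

Stage 1: overshoot 7.5 dB → 7.5/2.5 = 3 dB → -7 dB; +2 dB make-up → -5 dB.
Stage 2: overshoot 25.5 dB → 25.5/20 = 1.275 dB → -29.225 dB.
Stage 3: below threshold (-29.225 ≤ -22.7); passes unchanged; output -29.225 dB.

-29.225 dB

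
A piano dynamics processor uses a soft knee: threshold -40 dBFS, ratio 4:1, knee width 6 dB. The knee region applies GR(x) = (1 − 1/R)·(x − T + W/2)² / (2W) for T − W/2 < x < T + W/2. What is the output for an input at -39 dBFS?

x − T + W/2 = -39 − (-40) + 3 = 4.
GR = (1 − 1/4) × 4² / 12 = 0.75 × 16 / 12 = 1 dB.
Output = -39 − 1 = -40 dBFS.

-40 dBFS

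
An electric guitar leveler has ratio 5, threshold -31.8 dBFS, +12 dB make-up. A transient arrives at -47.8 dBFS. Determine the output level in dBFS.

-35.8 dBFS

-47.8 dBFS is 16 dB below the -31.8 dBFS threshold, so no gain reduction is applied.
Make-up gain adds 12 dB: -47.8 + 12 = -35.8 dBFS.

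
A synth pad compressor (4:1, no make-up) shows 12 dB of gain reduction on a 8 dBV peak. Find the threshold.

-8 dBV

Gain reduction = 8 − (-4) = 12 dB; output overshoot = GR / (R − 1) = 12 / 3 = 4 dB.
Threshold = output − output overshoot = -4 − 4 = -8 dBV.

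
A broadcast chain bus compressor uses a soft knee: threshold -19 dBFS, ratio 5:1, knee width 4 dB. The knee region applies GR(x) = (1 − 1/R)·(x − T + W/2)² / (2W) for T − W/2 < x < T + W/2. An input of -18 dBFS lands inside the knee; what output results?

-18.9 dBFS

x − T + W/2 = -18 − (-19) + 2 = 3.
GR = (1 − 1/5) × 3² / 8 = 0.8 × 9 / 8 = 0.9 dB.
Output = -18 − 0.9 = -18.9 dBFS.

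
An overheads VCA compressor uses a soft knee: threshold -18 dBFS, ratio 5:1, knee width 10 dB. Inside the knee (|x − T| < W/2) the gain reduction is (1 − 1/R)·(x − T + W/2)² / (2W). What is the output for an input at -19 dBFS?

-19.64 dBFS

x − T + W/2 = -19 − (-18) + 5 = 4.
GR = (1 − 1/5) × 4² / 20 = 0.8 × 16 / 20 = 0.64 dB.
Output = -19 − 0.64 = -19.64 dBFS.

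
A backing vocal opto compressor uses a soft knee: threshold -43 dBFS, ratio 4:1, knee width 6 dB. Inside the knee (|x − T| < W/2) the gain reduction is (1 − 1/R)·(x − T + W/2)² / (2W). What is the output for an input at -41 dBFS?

-42.5625 dBFS

x − T + W/2 = -41 − (-43) + 3 = 5.
GR = (1 − 1/4) × 5² / 12 = 0.75 × 25 / 12 = 1.5625 dB.
Output = -41 − 1.5625 = -42.5625 dBFS.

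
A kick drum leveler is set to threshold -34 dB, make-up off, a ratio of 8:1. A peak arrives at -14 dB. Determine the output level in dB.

Overshoot: -14 − (-34) = 20 dB.
The 20 dB excess becomes 2.5 dB after 8:1 reduction.
That puts the output at -31.5 dB.

-31.5 dB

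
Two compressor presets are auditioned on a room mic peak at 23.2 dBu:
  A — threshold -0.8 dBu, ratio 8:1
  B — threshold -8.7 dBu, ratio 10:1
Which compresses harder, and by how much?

B, by 7.71 dB

A: overshoot 24 dB → output overshoot 3 dB → GR 21 dB.
B: overshoot 31.9 dB → output overshoot 3.19 dB → GR 28.71 dB.
Difference: 7.71 dB in favour of B.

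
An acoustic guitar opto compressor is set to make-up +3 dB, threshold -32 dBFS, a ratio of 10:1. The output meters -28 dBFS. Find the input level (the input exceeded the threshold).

-22 dBFS

Remove make-up: -28 − 3 = -31 dBFS.
The compressed level sits -31 − (-32) = 1 dB over threshold.
Undo the ratio: input overshoot = 1 × 10 = 10 dB, giving input = -22 dBFS.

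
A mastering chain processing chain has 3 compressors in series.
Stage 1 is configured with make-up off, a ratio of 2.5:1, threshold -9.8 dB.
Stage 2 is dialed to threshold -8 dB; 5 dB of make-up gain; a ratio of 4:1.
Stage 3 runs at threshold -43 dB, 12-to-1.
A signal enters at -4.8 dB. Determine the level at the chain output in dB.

Stage 1: 5 dB above -9.8 dB, reduced 2.5:1 to 2 dB above → -7.8 dB.
Stage 2: -7.8 dB is 0.2 dB over -8 dB; at 4:1 that becomes 0.05 dB over, giving -7.95 dB; +5 dB make-up → -2.95 dB.
Stage 3: 40.05 dB above -43 dB, reduced 12:1 to 3.3375 dB above → -39.6625 dB.

-39.6625 dB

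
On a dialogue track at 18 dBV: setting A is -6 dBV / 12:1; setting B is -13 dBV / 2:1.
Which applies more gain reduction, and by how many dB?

A, by 6.5 dB

A: overshoot 24 dB → output overshoot 2 dB → GR 22 dB.
B: overshoot 31 dB → output overshoot 15.5 dB → GR 15.5 dB.
A applies 6.5 dB more gain reduction.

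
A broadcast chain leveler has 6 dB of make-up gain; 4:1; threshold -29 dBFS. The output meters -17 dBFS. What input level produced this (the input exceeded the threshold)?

Stripping the +6 dB make-up gives -23 dBFS at the gain stage.
The compressed level sits -23 − (-29) = 6 dB over threshold.
Before 4:1 compression the overshoot was 6 × 4 = 24 dB, so input = -29 + 24 = -5 dBFS.

-5 dBFS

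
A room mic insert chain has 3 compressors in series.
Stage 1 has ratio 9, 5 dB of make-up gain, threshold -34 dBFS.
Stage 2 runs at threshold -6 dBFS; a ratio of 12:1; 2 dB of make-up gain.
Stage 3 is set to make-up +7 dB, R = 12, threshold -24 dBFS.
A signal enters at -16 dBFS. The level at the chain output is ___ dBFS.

Stage 1: -16 dBFS is 18 dB over -34 dBFS; at 9:1 that becomes 2 dB over, giving -32 dBFS; +5 dB make-up → -27 dBFS.
Stage 2: below threshold (-27 ≤ -6); passes unchanged; make-up brings it to -25 dBFS.
Stage 3: -25 dBFS ≤ -24 dBFS, so stage 3 doesn't engage; make-up brings it to -18 dBFS.

-18 dBFS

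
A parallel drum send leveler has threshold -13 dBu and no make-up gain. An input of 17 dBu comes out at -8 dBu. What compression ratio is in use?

6:1

Input overshoot = 17 − (-13) = 30 dB; output overshoot = -8 − (-13) = 5 dB.
Ratio = 30 / 5 = 6.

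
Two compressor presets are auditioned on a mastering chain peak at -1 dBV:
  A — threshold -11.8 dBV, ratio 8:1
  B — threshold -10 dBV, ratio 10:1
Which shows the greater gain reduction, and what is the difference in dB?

A: overshoot 10.8 dB → output overshoot 1.35 dB → GR 9.45 dB.
B: overshoot 9 dB → output overshoot 0.9 dB → GR 8.1 dB.
A reduces 1.35 dB more.

A, by 1.35 dB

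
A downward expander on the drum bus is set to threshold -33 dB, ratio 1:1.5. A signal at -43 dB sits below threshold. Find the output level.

Undershoot = (-33) − (-43) = 10 dB.
At 1:1.5, that expands to 15 dB under threshold.
Output = -33 − 15 = -48 dB.

-48 dB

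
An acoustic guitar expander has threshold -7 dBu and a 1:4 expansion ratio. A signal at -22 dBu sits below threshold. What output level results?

-67 dBu

Below threshold, a 1:4 expander applies gain = (4−1)×(T − x) of attenuation.
(4−1) × 15 = 45 dB, so output = -22 − 45 = -67 dBu.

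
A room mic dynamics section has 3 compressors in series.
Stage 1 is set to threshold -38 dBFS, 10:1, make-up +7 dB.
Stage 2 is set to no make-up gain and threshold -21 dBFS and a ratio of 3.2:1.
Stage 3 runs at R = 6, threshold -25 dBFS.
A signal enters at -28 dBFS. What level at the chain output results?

-30 dBFS

Stage 1: 10 dB above -38 dBFS, reduced 10:1 to 1 dB above → -37 dBFS; +7 dB make-up → -30 dBFS.
Stage 2: below threshold (-30 ≤ -21); passes unchanged; output -30 dBFS.
Stage 3: -30 dBFS is at or below the -25 dBFS threshold — no compression; output -30 dBFS.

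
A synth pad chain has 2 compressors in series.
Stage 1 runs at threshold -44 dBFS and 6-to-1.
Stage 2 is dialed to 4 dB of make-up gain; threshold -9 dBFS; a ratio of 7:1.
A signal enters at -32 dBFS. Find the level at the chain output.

Stage 1: overshoot 12 dB → 12/6 = 2 dB → -42 dBFS.
Stage 2: below threshold (-42 ≤ -9); passes unchanged; make-up brings it to -38 dBFS.

-38 dBFS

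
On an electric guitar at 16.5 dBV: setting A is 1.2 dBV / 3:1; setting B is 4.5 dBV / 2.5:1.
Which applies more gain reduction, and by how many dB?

A: 15.3 dB over, compressed to 5.1 dB over, so 10.2 dB of GR.
B: 12 dB over, compressed to 4.8 dB over, so 7.2 dB of GR.
A reduces 3 dB more.

A, by 3 dB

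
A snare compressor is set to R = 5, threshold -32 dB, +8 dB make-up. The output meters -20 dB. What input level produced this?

Remove make-up: -20 − 8 = -28 dB.
That's 4 dB above the -32 dB threshold.
Before 5:1 compression the overshoot was 4 × 5 = 20 dB, so input = -32 + 20 = -12 dB.

-12 dB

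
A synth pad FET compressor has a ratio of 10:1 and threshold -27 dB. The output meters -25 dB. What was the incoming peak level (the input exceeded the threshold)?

The compressed level sits -25 − (-27) = 2 dB over threshold.
Undo the ratio: input overshoot = 2 × 10 = 20 dB, giving input = -7 dB.

-7 dB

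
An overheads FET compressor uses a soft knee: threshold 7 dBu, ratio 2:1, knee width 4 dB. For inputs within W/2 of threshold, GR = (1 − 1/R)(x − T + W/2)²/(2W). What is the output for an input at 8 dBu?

x − T + W/2 = 8 − 7 + 2 = 3.
GR = (1 − 1/2) × 3² / 8 = 0.5 × 9 / 8 = 0.5625 dB.
Output = 8 − 0.5625 = 7.4375 dBu.

7.4375 dBu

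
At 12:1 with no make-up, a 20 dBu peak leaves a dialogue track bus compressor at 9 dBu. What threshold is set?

Let T be the threshold. Output overshoot = (input overshoot)/R, so 9 − T = (20 − T)/12.
12·(9 − T) = 20 − T → 11·T = 108 − 20 = 88.
T = 88/11 = 8 dBu.

8 dBu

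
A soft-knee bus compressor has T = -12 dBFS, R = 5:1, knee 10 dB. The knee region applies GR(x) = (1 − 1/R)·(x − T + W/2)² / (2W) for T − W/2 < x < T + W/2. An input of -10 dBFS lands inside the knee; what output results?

x − T + W/2 = -10 − (-12) + 5 = 7.
GR = (1 − 1/5) × 7² / 20 = 0.8 × 49 / 20 = 1.96 dB.
Output = -10 − 1.96 = -11.96 dBFS.

-11.96 dBFS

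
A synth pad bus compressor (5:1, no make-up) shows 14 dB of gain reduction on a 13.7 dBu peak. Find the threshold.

Let T be the threshold. Output overshoot = (input overshoot)/R, so -0.3 − T = (13.7 − T)/5.
5·(-0.3 − T) = 13.7 − T → 4·T = -1.5 − 13.7 = -15.2.
T = -15.2/4 = -3.8 dBu.

-3.8 dBu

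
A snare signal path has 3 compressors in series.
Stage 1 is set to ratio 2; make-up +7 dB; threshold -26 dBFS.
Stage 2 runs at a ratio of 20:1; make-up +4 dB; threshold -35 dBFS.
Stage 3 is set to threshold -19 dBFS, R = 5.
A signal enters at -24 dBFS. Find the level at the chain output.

-30.15 dBFS

Stage 1: 2 dB above -26 dBFS, reduced 2:1 to 1 dB above → -25 dBFS; +7 dB make-up → -18 dBFS.
Stage 2: -18 dBFS is 17 dB over -35 dBFS; at 20:1 that becomes 0.85 dB over, giving -34.15 dBFS; +4 dB make-up → -30.15 dBFS.
Stage 3: -30.15 dBFS ≤ -19 dBFS, so stage 3 doesn't engage; output -30.15 dBFS.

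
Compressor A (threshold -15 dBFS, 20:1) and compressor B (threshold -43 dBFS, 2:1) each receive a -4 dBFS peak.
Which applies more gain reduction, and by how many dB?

B, by 9.05 dB

A: overshoot 11 dB → output overshoot 0.55 dB → GR 10.45 dB.
B: overshoot 39 dB → output overshoot 19.5 dB → GR 19.5 dB.
B applies 9.05 dB more gain reduction.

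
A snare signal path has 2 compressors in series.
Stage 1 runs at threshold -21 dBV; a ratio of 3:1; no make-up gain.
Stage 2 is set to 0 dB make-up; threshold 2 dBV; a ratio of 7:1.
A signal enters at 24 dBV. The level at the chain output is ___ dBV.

Stage 1: 24 dBV is 45 dB over -21 dBV; at 3:1 that becomes 15 dB over, giving -6 dBV.
Stage 2: -6 dBV ≤ 2 dBV, so stage 2 doesn't engage; output -6 dBV.

-6 dBV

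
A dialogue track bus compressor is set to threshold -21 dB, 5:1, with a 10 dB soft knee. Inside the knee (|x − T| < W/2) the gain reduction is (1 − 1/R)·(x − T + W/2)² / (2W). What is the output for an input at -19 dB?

x − T + W/2 = -19 − (-21) + 5 = 7.
GR = (1 − 1/5) × 7² / 20 = 0.8 × 49 / 20 = 1.96 dB.
Output = -19 − 1.96 = -20.96 dB.

-20.96 dB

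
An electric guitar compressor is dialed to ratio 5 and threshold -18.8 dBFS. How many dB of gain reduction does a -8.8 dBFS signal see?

8 dB

The signal is 10 dB above threshold.
After 5:1 compression the overshoot becomes 10/5 = 2 dB.
So the signal is attenuated by 10 − 2 = 8 dB.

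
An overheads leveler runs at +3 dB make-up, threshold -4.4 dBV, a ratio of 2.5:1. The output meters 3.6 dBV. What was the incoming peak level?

8.1 dBV

Stripping the +3 dB make-up gives 0.6 dBV at the gain stage.
The compressed level sits 0.6 − (-4.4) = 5 dB over threshold.
Input overshoot = R × output overshoot = 12.5 dB → input = -4.4 + 12.5 = 8.1 dBV.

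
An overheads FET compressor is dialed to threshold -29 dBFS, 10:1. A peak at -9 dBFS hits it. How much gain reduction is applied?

Overshoot = -9 − (-29) = 20 dB.
After 10:1 compression the overshoot becomes 20/10 = 2 dB.
Gain reduction = 20 − 2 = 18 dB.

18 dB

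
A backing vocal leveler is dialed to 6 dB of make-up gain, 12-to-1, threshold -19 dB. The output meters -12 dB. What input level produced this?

-7 dB

Before make-up, the level was -12 − 6 = -18 dB.
Post-compression overshoot = -18 − (-19) = 1 dB.
Before 12:1 compression the overshoot was 1 × 12 = 12 dB, so input = -19 + 12 = -7 dB.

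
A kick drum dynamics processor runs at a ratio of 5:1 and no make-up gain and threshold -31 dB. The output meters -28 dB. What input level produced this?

That's 3 dB above the -31 dB threshold.
Before 5:1 compression the overshoot was 3 × 5 = 15 dB, so input = -31 + 15 = -16 dB.

-16 dB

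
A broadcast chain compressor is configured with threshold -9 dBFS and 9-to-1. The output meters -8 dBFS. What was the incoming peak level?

0 dBFS

The compressed level sits -8 − (-9) = 1 dB over threshold.
Input overshoot = R × output overshoot = 9 dB → input = -9 + 9 = 0 dBFS.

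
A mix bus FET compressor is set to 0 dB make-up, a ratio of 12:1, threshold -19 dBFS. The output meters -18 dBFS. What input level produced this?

-7 dBFS

That's 1 dB above the -19 dBFS threshold.
Input overshoot = R × output overshoot = 12 dB → input = -19 + 12 = -7 dBFS.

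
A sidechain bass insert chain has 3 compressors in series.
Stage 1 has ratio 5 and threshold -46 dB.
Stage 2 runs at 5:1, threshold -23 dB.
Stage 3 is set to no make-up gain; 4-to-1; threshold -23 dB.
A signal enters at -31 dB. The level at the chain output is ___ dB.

-43 dB

Stage 1: 15 dB above -46 dB, reduced 5:1 to 3 dB above → -43 dB.
Stage 2: -43 dB is at or below the -23 dB threshold — no compression; output -43 dB.
Stage 3: below threshold (-43 ≤ -23); passes unchanged; output -43 dB.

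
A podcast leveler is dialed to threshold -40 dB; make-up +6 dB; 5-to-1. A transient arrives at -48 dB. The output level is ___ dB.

-48 dB is 8 dB below the -40 dB threshold, so no gain reduction is applied.
Make-up gain adds 6 dB: -48 + 6 = -42 dB.

-42 dB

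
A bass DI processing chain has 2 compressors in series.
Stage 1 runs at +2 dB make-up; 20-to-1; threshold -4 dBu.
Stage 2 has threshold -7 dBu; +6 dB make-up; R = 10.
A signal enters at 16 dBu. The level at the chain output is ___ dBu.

-0.4 dBu

Stage 1: 20 dB above -4 dBu, reduced 20:1 to 1 dB above → -3 dBu; +2 dB make-up → -1 dBu.
Stage 2: 6 dB above -7 dBu, reduced 10:1 to 0.6 dB above → -6.4 dBu; +6 dB make-up → -0.4 dBu.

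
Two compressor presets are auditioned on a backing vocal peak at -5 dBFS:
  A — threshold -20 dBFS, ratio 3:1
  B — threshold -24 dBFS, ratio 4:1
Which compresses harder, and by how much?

A: 15 dB over, compressed to 5 dB over, so 10 dB of GR.
B: 19 dB over, compressed to 4.75 dB over, so 14.25 dB of GR.
B applies 4.25 dB more gain reduction.

B, by 4.25 dB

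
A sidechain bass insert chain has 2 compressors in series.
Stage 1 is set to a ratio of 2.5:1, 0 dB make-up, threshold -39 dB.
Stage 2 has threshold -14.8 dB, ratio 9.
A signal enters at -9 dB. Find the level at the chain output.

-27 dB

Stage 1: -9 dB is 30 dB over -39 dB; at 2.5:1 that becomes 12 dB over, giving -27 dB.
Stage 2: -27 dB ≤ -14.8 dB, so stage 2 doesn't engage; output -27 dB.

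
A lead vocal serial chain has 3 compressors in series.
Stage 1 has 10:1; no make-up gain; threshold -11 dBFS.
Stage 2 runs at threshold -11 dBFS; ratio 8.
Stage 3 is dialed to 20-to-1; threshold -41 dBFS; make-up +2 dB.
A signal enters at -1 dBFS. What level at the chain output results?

Stage 1: 10 dB above -11 dBFS, reduced 10:1 to 1 dB above → -10 dBFS.
Stage 2: -10 dBFS is 1 dB over -11 dBFS; at 8:1 that becomes 0.125 dB over, giving -10.875 dBFS.
Stage 3: overshoot 30.125 dB → 30.125/20 = 1.50625 dB → -39.49375 dBFS; +2 dB make-up → -37.49375 dBFS.

-37.49375 dBFS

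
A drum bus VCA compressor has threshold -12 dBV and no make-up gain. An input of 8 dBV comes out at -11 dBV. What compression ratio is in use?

Input overshoot = 8 − (-12) = 20 dB; output overshoot = -11 − (-12) = 1 dB.
Ratio = 20 / 1 = 20.

20:1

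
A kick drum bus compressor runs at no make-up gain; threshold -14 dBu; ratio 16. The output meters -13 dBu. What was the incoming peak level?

2 dBu

That's 1 dB above the -14 dBu threshold.
Input overshoot = R × output overshoot = 16 dB → input = -14 + 16 = 2 dBu.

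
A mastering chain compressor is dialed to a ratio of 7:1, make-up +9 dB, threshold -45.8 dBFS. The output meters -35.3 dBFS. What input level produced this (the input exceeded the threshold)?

Before make-up, the level was -35.3 − 9 = -44.3 dBFS.
That's 1.5 dB above the -45.8 dBFS threshold.
Input overshoot = R × output overshoot = 10.5 dB → input = -45.8 + 10.5 = -35.3 dBFS.

-35.3 dBFS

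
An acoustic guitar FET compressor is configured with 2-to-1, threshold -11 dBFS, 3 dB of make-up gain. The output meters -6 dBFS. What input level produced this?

-7 dBFS

Stripping the +3 dB make-up gives -9 dBFS at the gain stage.
The compressed level sits -9 − (-11) = 2 dB over threshold.
Undo the ratio: input overshoot = 2 × 2 = 4 dB, giving input = -7 dBFS.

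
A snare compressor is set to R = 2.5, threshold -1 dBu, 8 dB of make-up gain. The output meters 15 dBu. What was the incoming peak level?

Remove make-up: 15 − 8 = 7 dBu.
The compressed level sits 7 − (-1) = 8 dB over threshold.
Input overshoot = R × output overshoot = 20 dB → input = -1 + 20 = 19 dBu.

19 dBu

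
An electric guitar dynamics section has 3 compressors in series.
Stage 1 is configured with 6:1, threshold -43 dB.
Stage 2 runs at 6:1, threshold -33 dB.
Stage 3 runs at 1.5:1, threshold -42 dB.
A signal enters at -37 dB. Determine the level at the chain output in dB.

Stage 1: -37 dB is 6 dB over -43 dB; at 6:1 that becomes 1 dB over, giving -42 dB.
Stage 2: below threshold (-42 ≤ -33); passes unchanged; output -42 dB.
Stage 3: below threshold (-42 ≤ -42); passes unchanged; output -42 dB.

-42 dB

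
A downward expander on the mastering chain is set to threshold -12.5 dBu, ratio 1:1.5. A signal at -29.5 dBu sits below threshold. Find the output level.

Undershoot = (-12.5) − (-29.5) = 17 dB.
At 1:1.5, that expands to 25.5 dB under threshold.
Output = -12.5 − 25.5 = -38 dBu.

-38 dBu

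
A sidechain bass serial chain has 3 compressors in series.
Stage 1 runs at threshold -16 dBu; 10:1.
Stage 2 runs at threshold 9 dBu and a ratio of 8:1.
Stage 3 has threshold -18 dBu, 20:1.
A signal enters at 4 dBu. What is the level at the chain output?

-17.8 dBu

Stage 1: overshoot 20 dB → 20/10 = 2 dB → -14 dBu.
Stage 2: -14 dBu ≤ 9 dBu, so stage 2 doesn't engage; output -14 dBu.
Stage 3: 4 dB above -18 dBu, reduced 20:1 to 0.2 dB above → -17.8 dBu.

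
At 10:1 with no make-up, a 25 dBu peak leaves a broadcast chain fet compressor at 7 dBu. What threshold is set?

5 dBu

Input is 20 dB above T (since output overshoot × R = input overshoot: (7 − T)·10 = 25 − T gives T = 5 dBu).
Check: 5 + (25 − 5)/10 = 5 + 2 = 7 dBu. ✓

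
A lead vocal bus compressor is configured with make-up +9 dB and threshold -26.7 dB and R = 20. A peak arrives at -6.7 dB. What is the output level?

-16.7 dB

The input is 20 dB above the -26.7 dB threshold.
The 20 dB excess becomes 1 dB after 20:1 reduction.
That puts the output at -25.7 dB; make-up adds 9 dB, giving -16.7 dB.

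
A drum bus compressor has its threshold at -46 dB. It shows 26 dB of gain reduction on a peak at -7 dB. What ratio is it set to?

Input overshoot = -7 − (-46) = 39 dB.
Output overshoot = 39 − 26 = 13 dB.
Ratio = input overshoot / output overshoot = 39 / 13 = 3.

3:1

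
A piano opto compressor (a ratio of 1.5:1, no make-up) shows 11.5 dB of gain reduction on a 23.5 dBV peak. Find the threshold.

-11 dBV

Input is 34.5 dB above T (since output overshoot × R = input overshoot: (12 − T)·1.5 = 23.5 − T gives T = -11 dBV).
Check: -11 + (23.5 − (-11))/1.5 = -11 + 23 = 12 dBV. ✓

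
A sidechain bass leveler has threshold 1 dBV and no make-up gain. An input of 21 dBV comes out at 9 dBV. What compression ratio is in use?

Input overshoot = 21 − 1 = 20 dB; output overshoot = 9 − 1 = 8 dB.
Ratio = 20 / 8 = 2.5.

2.5:1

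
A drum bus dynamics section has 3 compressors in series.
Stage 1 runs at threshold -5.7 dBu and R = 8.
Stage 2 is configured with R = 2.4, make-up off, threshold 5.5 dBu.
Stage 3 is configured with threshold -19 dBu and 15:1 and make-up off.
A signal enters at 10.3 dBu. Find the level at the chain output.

Stage 1: overshoot 16 dB → 16/8 = 2 dB → -3.7 dBu.
Stage 2: below threshold (-3.7 ≤ 5.5); passes unchanged; output -3.7 dBu.
Stage 3: 15.3 dB above -19 dBu, reduced 15:1 to 1.02 dB above → -17.98 dBu.

-17.98 dBu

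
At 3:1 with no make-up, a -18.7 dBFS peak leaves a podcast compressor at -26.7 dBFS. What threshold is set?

Gain reduction = -18.7 − (-26.7) = 8 dB; output overshoot = GR / (R − 1) = 8 / 2 = 4 dB.
Threshold = output − output overshoot = -26.7 − 4 = -30.7 dBFS.

-30.7 dBFS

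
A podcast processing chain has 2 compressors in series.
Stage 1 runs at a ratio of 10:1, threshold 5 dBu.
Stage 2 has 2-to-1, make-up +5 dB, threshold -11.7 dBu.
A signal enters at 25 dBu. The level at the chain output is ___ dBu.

2.65 dBu

Stage 1: 20 dB above 5 dBu, reduced 10:1 to 2 dB above → 7 dBu.
Stage 2: 7 dBu is 18.7 dB over -11.7 dBu; at 2:1 that becomes 9.35 dB over, giving -2.35 dBu; +5 dB make-up → 2.65 dBu.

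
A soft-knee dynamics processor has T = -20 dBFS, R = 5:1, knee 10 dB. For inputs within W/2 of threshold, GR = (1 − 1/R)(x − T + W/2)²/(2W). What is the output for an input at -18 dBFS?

-19.96 dBFS

x − T + W/2 = -18 − (-20) + 5 = 7.
GR = (1 − 1/5) × 7² / 20 = 0.8 × 49 / 20 = 1.96 dB.
Output = -18 − 1.96 = -19.96 dBFS.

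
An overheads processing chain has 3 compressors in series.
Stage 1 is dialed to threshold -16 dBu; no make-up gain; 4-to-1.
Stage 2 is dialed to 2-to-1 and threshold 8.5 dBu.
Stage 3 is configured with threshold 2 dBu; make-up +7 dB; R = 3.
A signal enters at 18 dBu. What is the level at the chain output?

Stage 1: overshoot 34 dB → 34/4 = 8.5 dB → -7.5 dBu.
Stage 2: -7.5 dBu is at or below the 8.5 dBu threshold — no compression; output -7.5 dBu.
Stage 3: -7.5 dBu ≤ 2 dBu, so stage 3 doesn't engage; make-up brings it to -0.5 dBu.

-0.5 dBu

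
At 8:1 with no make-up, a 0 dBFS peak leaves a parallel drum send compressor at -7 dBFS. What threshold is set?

-8 dBFS

Gain reduction = 0 − (-7) = 7 dB; output overshoot = GR / (R − 1) = 7 / 7 = 1 dB.
Threshold = output − output overshoot = -7 − 1 = -8 dBFS.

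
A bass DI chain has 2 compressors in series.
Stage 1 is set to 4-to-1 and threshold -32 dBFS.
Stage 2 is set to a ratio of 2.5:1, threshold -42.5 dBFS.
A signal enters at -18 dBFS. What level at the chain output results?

Stage 1: overshoot 14 dB → 14/4 = 3.5 dB → -28.5 dBFS.
Stage 2: overshoot 14 dB → 14/2.5 = 5.6 dB → -36.9 dBFS.

-36.9 dBFS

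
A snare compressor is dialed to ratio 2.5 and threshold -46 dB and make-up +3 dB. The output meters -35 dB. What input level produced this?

Stripping the +3 dB make-up gives -38 dB at the gain stage.
That's 8 dB above the -46 dB threshold.
Input overshoot = R × output overshoot = 20 dB → input = -46 + 20 = -26 dB.

-26 dB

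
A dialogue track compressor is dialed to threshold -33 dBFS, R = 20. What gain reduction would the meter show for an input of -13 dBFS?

-13 dBFS exceeds the threshold by 20 dB.
After 20:1 compression the overshoot becomes 20/20 = 1 dB.
GR = overshoot in − overshoot out = 20 − 1 = 19 dB.

19 dB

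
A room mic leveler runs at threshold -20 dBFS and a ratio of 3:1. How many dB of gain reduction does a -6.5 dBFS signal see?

The signal is 13.5 dB above threshold.
A 3:1 ratio leaves 4.5 dB of that excess.
Gain reduction = 13.5 − 4.5 = 9 dB.

9 dB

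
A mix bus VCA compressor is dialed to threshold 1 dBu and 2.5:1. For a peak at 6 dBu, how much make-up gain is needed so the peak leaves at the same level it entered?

Without make-up, output = threshold + overshoot/2.5 = 1 + 2 = 3 dBu.
Gap to target: 3 dB.

3 dB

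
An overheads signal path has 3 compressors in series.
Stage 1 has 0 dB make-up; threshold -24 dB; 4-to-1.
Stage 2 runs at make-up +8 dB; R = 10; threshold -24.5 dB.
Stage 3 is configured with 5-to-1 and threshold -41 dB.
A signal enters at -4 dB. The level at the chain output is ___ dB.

Stage 1: -4 dB is 20 dB over -24 dB; at 4:1 that becomes 5 dB over, giving -19 dB.
Stage 2: overshoot 5.5 dB → 5.5/10 = 0.55 dB → -23.95 dB; +8 dB make-up → -15.95 dB.
Stage 3: overshoot 25.05 dB → 25.05/5 = 5.01 dB → -35.99 dB.

-35.99 dB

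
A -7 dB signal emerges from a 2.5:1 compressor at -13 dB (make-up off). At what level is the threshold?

Gain reduction = -7 − (-13) = 6 dB; output overshoot = GR / (R − 1) = 6 / 1.5 = 4 dB.
Threshold = output − output overshoot = -13 − 4 = -17 dB.

-17 dB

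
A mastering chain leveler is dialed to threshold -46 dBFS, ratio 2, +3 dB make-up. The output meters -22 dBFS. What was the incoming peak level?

Remove make-up: -22 − 3 = -25 dBFS.
That's 21 dB above the -46 dBFS threshold.
Before 2:1 compression the overshoot was 21 × 2 = 42 dB, so input = -46 + 42 = -4 dBFS.

-4 dBFS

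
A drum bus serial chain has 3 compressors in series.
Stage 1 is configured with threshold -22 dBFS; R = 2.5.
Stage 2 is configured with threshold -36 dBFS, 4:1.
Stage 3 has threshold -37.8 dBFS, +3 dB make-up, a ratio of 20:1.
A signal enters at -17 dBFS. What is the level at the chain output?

-34.51 dBFS

Stage 1: -17 dBFS is 5 dB over -22 dBFS; at 2.5:1 that becomes 2 dB over, giving -20 dBFS.
Stage 2: overshoot 16 dB → 16/4 = 4 dB → -32 dBFS.
Stage 3: 5.8 dB above -37.8 dBFS, reduced 20:1 to 0.29 dB above → -37.51 dBFS; +3 dB make-up → -34.51 dBFS.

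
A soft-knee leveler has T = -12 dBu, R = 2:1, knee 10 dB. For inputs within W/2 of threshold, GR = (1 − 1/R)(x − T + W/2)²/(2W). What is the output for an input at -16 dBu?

-16.025 dBu

x − T + W/2 = -16 − (-12) + 5 = 1.
GR = (1 − 1/2) × 1² / 20 = 0.5 × 1 / 20 = 0.025 dB.
Output = -16 − 0.025 = -16.025 dBu.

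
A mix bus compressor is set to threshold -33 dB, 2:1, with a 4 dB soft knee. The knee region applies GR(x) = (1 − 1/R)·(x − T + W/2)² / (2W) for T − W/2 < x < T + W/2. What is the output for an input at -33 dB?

x − T + W/2 = -33 − (-33) + 2 = 2.
GR = (1 − 1/2) × 2² / 8 = 0.5 × 4 / 8 = 0.25 dB.
Output = -33 − 0.25 = -33.25 dB.

-33.25 dB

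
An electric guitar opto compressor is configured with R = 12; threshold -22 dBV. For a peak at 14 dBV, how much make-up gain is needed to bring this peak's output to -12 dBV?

7 dB

Without make-up, output = threshold + overshoot/12 = -22 + 3 = -19 dBV.
Gap to target: 7 dB.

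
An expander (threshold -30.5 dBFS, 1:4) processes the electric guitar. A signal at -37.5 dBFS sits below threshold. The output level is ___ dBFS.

-58.5 dBFS

Below threshold, a 1:4 expander applies gain = (4−1)×(T − x) of attenuation.
(4−1) × 7 = 21 dB, so output = -37.5 − 21 = -58.5 dBFS.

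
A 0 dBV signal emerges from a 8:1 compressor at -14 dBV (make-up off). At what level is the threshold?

-16 dBV

Let T be the threshold. Output overshoot = (input overshoot)/R, so -14 − T = (0 − T)/8.
8·(-14 − T) = 0 − T → 7·T = -112 − 0 = -112.
T = -112/7 = -16 dBV.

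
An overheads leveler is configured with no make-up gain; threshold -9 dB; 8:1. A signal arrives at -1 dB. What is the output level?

-8 dB

The input is 8 dB above the -9 dB threshold.
8:1 compression reduces that to 8/8 = 1 dB over.
So the level is -9 + 1 = -8 dB.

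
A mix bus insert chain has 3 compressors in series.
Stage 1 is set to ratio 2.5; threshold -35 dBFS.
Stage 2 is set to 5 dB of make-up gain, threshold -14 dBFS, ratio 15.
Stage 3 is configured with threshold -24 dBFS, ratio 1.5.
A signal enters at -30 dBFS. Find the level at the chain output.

Stage 1: -30 dBFS is 5 dB over -35 dBFS; at 2.5:1 that becomes 2 dB over, giving -33 dBFS.
Stage 2: -33 dBFS ≤ -14 dBFS, so stage 2 doesn't engage; make-up brings it to -28 dBFS.
Stage 3: -28 dBFS ≤ -24 dBFS, so stage 3 doesn't engage; output -28 dBFS.

-28 dBFS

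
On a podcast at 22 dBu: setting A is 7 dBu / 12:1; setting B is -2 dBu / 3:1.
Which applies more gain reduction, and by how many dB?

A: 15 dB over, compressed to 1.25 dB over, so 13.75 dB of GR.
B: 24 dB over, compressed to 8 dB over, so 16 dB of GR.
Difference: 2.25 dB in favour of B.

B, by 2.25 dB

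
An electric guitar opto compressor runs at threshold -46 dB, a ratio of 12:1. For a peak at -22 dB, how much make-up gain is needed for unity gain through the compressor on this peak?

The peak compresses to -46 + 24/12 = -44 dB.
To reach -22 dB requires -22 − (-44) = 22 dB of make-up.

22 dB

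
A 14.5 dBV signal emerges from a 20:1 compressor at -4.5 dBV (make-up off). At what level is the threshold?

Let T be the threshold. Output overshoot = (input overshoot)/R, so -4.5 − T = (14.5 − T)/20.
20·(-4.5 − T) = 14.5 − T → 19·T = -90 − 14.5 = -104.5.
T = -104.5/19 = -5.5 dBV.

-5.5 dBV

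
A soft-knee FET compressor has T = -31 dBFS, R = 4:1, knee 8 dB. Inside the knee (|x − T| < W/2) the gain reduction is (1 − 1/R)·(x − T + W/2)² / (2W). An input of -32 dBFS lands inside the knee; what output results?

x − T + W/2 = -32 − (-31) + 4 = 3.
GR = (1 − 1/4) × 3² / 16 = 0.75 × 9 / 16 = 0.421875 dB.
Output = -32 − 0.421875 = -32.421875 dBFS.

-32.421875 dBFS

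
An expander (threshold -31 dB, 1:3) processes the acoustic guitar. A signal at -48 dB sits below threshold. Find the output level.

Below threshold, a 1:3 expander applies gain = (3−1)×(T − x) of attenuation.
(3−1) × 17 = 34 dB, so output = -48 − 34 = -82 dB.

-82 dB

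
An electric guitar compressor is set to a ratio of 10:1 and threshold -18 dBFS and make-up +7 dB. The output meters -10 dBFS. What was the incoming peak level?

-8 dBFS

Remove make-up: -10 − 7 = -17 dBFS.
Post-compression overshoot = -17 − (-18) = 1 dB.
Undo the ratio: input overshoot = 1 × 10 = 10 dB, giving input = -8 dBFS.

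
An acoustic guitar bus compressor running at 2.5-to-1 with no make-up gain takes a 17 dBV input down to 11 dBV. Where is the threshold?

7 dBV

Input is 10 dB above T (since output overshoot × R = input overshoot: (11 − T)·2.5 = 17 − T gives T = 7 dBV).
Check: 7 + (17 − 7)/2.5 = 7 + 4 = 11 dBV. ✓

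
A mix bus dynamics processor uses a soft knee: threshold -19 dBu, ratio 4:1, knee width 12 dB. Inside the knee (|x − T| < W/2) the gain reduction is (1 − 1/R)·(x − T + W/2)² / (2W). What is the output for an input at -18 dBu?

-19.53125 dBu

x − T + W/2 = -18 − (-19) + 6 = 7.
GR = (1 − 1/4) × 7² / 24 = 0.75 × 49 / 24 = 1.53125 dB.
Output = -18 − 1.53125 = -19.53125 dBu.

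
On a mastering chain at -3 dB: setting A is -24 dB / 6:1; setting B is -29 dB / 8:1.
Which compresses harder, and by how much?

A: GR = 21 − 21/6 = 17.5 dB.
B: GR = 26 − 26/8 = 22.75 dB.
B reduces 5.25 dB more.

B, by 5.25 dB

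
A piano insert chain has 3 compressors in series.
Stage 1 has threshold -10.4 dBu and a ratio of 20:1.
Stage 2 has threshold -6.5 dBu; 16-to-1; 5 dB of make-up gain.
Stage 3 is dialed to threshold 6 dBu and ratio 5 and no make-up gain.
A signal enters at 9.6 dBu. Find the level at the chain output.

Stage 1: 9.6 dBu is 20 dB over -10.4 dBu; at 20:1 that becomes 1 dB over, giving -9.4 dBu.
Stage 2: below threshold (-9.4 ≤ -6.5); passes unchanged; make-up brings it to -4.4 dBu.
Stage 3: -4.4 dBu is at or below the 6 dBu threshold — no compression; output -4.4 dBu.

-4.4 dBu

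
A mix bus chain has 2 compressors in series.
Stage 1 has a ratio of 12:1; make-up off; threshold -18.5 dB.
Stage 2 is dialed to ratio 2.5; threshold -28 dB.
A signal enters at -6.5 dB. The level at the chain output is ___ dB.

-23.8 dB

Stage 1: 12 dB above -18.5 dB, reduced 12:1 to 1 dB above → -17.5 dB.
Stage 2: overshoot 10.5 dB → 10.5/2.5 = 4.2 dB → -23.8 dB.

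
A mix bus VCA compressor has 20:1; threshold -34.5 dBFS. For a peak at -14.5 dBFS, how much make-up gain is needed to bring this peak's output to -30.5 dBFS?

3 dB

The peak compresses to -34.5 + 20/20 = -33.5 dBFS.
To reach -30.5 dBFS requires -30.5 − (-33.5) = 3 dB of make-up.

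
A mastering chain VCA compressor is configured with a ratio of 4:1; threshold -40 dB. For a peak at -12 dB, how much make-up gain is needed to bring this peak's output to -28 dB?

The peak compresses to -40 + 28/4 = -33 dB.
To reach -28 dB requires -28 − (-33) = 5 dB of make-up.

5 dB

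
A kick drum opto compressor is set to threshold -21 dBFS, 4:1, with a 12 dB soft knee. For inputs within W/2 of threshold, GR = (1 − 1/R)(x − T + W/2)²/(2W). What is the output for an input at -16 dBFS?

-19.78125 dBFS

x − T + W/2 = -16 − (-21) + 6 = 11.
GR = (1 − 1/4) × 11² / 24 = 0.75 × 121 / 24 = 3.78125 dB.
Output = -16 − 3.78125 = -19.78125 dBFS.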